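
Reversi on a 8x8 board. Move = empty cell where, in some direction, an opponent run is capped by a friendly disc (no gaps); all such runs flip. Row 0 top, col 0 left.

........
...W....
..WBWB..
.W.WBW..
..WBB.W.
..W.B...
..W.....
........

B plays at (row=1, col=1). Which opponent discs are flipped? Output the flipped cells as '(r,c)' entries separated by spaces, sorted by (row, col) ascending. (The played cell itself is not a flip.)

Answer: (2,2) (3,3)

Derivation:
Dir NW: first cell '.' (not opp) -> no flip
Dir N: first cell '.' (not opp) -> no flip
Dir NE: first cell '.' (not opp) -> no flip
Dir W: first cell '.' (not opp) -> no flip
Dir E: first cell '.' (not opp) -> no flip
Dir SW: first cell '.' (not opp) -> no flip
Dir S: first cell '.' (not opp) -> no flip
Dir SE: opp run (2,2) (3,3) capped by B -> flip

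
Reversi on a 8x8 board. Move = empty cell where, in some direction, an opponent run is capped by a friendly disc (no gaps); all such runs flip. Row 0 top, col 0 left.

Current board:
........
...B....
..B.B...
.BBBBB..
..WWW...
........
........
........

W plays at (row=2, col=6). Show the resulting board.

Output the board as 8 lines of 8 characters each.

Answer: ........
...B....
..B.B.W.
.BBBBW..
..WWW...
........
........
........

Derivation:
Place W at (2,6); scan 8 dirs for brackets.
Dir NW: first cell '.' (not opp) -> no flip
Dir N: first cell '.' (not opp) -> no flip
Dir NE: first cell '.' (not opp) -> no flip
Dir W: first cell '.' (not opp) -> no flip
Dir E: first cell '.' (not opp) -> no flip
Dir SW: opp run (3,5) capped by W -> flip
Dir S: first cell '.' (not opp) -> no flip
Dir SE: first cell '.' (not opp) -> no flip
All flips: (3,5)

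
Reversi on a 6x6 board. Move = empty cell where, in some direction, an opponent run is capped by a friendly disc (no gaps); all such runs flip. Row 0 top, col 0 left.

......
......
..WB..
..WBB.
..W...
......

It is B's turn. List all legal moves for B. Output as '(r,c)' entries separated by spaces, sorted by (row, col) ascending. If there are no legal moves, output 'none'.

(1,1): flips 1 -> legal
(1,2): no bracket -> illegal
(1,3): no bracket -> illegal
(2,1): flips 1 -> legal
(3,1): flips 1 -> legal
(4,1): flips 1 -> legal
(4,3): no bracket -> illegal
(5,1): flips 1 -> legal
(5,2): no bracket -> illegal
(5,3): no bracket -> illegal

Answer: (1,1) (2,1) (3,1) (4,1) (5,1)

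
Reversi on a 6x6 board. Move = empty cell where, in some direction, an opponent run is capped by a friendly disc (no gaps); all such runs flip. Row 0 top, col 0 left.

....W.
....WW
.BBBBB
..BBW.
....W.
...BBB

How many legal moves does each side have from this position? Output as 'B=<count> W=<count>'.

Answer: B=5 W=6

Derivation:
-- B to move --
(0,3): flips 1 -> legal
(0,5): flips 2 -> legal
(1,3): no bracket -> illegal
(3,5): flips 2 -> legal
(4,3): flips 1 -> legal
(4,5): flips 1 -> legal
B mobility = 5
-- W to move --
(1,0): no bracket -> illegal
(1,1): flips 2 -> legal
(1,2): flips 1 -> legal
(1,3): no bracket -> illegal
(2,0): no bracket -> illegal
(3,0): no bracket -> illegal
(3,1): flips 2 -> legal
(3,5): flips 1 -> legal
(4,1): flips 2 -> legal
(4,2): flips 2 -> legal
(4,3): no bracket -> illegal
(4,5): no bracket -> illegal
(5,2): no bracket -> illegal
W mobility = 6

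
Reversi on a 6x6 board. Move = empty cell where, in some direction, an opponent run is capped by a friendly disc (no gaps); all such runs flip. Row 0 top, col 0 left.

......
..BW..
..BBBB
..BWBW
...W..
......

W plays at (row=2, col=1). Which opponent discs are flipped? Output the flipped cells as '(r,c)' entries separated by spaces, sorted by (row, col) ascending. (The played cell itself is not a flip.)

Answer: (3,2)

Derivation:
Dir NW: first cell '.' (not opp) -> no flip
Dir N: first cell '.' (not opp) -> no flip
Dir NE: opp run (1,2), next='.' -> no flip
Dir W: first cell '.' (not opp) -> no flip
Dir E: opp run (2,2) (2,3) (2,4) (2,5), next=edge -> no flip
Dir SW: first cell '.' (not opp) -> no flip
Dir S: first cell '.' (not opp) -> no flip
Dir SE: opp run (3,2) capped by W -> flip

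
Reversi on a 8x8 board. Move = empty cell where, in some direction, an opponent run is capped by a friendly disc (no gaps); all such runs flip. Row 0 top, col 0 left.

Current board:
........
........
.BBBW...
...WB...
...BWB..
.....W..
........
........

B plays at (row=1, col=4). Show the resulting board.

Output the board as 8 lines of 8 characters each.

Place B at (1,4); scan 8 dirs for brackets.
Dir NW: first cell '.' (not opp) -> no flip
Dir N: first cell '.' (not opp) -> no flip
Dir NE: first cell '.' (not opp) -> no flip
Dir W: first cell '.' (not opp) -> no flip
Dir E: first cell '.' (not opp) -> no flip
Dir SW: first cell 'B' (not opp) -> no flip
Dir S: opp run (2,4) capped by B -> flip
Dir SE: first cell '.' (not opp) -> no flip
All flips: (2,4)

Answer: ........
....B...
.BBBB...
...WB...
...BWB..
.....W..
........
........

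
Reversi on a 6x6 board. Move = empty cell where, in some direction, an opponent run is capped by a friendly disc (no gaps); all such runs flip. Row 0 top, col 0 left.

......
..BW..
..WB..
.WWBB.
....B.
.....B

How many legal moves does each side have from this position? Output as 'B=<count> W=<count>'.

Answer: B=7 W=6

Derivation:
-- B to move --
(0,2): no bracket -> illegal
(0,3): flips 1 -> legal
(0,4): no bracket -> illegal
(1,1): flips 1 -> legal
(1,4): flips 1 -> legal
(2,0): no bracket -> illegal
(2,1): flips 1 -> legal
(2,4): no bracket -> illegal
(3,0): flips 2 -> legal
(4,0): no bracket -> illegal
(4,1): flips 1 -> legal
(4,2): flips 2 -> legal
(4,3): no bracket -> illegal
B mobility = 7
-- W to move --
(0,1): no bracket -> illegal
(0,2): flips 1 -> legal
(0,3): no bracket -> illegal
(1,1): flips 1 -> legal
(1,4): flips 1 -> legal
(2,1): no bracket -> illegal
(2,4): flips 1 -> legal
(2,5): no bracket -> illegal
(3,5): flips 2 -> legal
(4,2): no bracket -> illegal
(4,3): flips 2 -> legal
(4,5): no bracket -> illegal
(5,3): no bracket -> illegal
(5,4): no bracket -> illegal
W mobility = 6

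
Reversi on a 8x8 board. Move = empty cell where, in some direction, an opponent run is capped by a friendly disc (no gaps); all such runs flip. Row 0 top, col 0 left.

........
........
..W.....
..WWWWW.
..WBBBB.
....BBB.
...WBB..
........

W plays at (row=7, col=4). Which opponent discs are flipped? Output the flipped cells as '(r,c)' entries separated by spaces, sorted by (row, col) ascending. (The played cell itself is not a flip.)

Answer: (4,4) (5,4) (6,4)

Derivation:
Dir NW: first cell 'W' (not opp) -> no flip
Dir N: opp run (6,4) (5,4) (4,4) capped by W -> flip
Dir NE: opp run (6,5) (5,6), next='.' -> no flip
Dir W: first cell '.' (not opp) -> no flip
Dir E: first cell '.' (not opp) -> no flip
Dir SW: edge -> no flip
Dir S: edge -> no flip
Dir SE: edge -> no flip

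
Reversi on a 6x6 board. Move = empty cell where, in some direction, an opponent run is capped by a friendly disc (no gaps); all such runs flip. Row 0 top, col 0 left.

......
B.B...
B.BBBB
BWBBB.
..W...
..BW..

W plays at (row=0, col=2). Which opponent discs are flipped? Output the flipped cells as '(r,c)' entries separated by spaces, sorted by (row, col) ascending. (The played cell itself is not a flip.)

Answer: (1,2) (2,2) (3,2)

Derivation:
Dir NW: edge -> no flip
Dir N: edge -> no flip
Dir NE: edge -> no flip
Dir W: first cell '.' (not opp) -> no flip
Dir E: first cell '.' (not opp) -> no flip
Dir SW: first cell '.' (not opp) -> no flip
Dir S: opp run (1,2) (2,2) (3,2) capped by W -> flip
Dir SE: first cell '.' (not opp) -> no flip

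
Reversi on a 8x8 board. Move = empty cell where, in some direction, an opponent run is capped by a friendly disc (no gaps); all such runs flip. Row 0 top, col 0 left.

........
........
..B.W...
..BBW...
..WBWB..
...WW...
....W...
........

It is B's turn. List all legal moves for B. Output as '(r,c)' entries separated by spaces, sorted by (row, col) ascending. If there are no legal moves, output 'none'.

(1,3): no bracket -> illegal
(1,4): no bracket -> illegal
(1,5): flips 1 -> legal
(2,3): flips 1 -> legal
(2,5): flips 1 -> legal
(3,1): no bracket -> illegal
(3,5): flips 1 -> legal
(4,1): flips 1 -> legal
(5,1): flips 1 -> legal
(5,2): flips 1 -> legal
(5,5): flips 1 -> legal
(6,2): no bracket -> illegal
(6,3): flips 2 -> legal
(6,5): flips 1 -> legal
(7,3): no bracket -> illegal
(7,4): no bracket -> illegal
(7,5): no bracket -> illegal

Answer: (1,5) (2,3) (2,5) (3,5) (4,1) (5,1) (5,2) (5,5) (6,3) (6,5)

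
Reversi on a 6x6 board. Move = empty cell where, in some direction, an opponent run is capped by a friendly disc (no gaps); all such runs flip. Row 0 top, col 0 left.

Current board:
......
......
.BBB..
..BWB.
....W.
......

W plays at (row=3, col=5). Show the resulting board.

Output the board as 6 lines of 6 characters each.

Place W at (3,5); scan 8 dirs for brackets.
Dir NW: first cell '.' (not opp) -> no flip
Dir N: first cell '.' (not opp) -> no flip
Dir NE: edge -> no flip
Dir W: opp run (3,4) capped by W -> flip
Dir E: edge -> no flip
Dir SW: first cell 'W' (not opp) -> no flip
Dir S: first cell '.' (not opp) -> no flip
Dir SE: edge -> no flip
All flips: (3,4)

Answer: ......
......
.BBB..
..BWWW
....W.
......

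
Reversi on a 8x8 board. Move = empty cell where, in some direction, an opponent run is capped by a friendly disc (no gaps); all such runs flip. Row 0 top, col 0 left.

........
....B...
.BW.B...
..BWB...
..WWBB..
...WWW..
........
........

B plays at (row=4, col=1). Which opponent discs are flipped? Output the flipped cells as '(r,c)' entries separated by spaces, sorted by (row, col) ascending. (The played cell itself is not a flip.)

Dir NW: first cell '.' (not opp) -> no flip
Dir N: first cell '.' (not opp) -> no flip
Dir NE: first cell 'B' (not opp) -> no flip
Dir W: first cell '.' (not opp) -> no flip
Dir E: opp run (4,2) (4,3) capped by B -> flip
Dir SW: first cell '.' (not opp) -> no flip
Dir S: first cell '.' (not opp) -> no flip
Dir SE: first cell '.' (not opp) -> no flip

Answer: (4,2) (4,3)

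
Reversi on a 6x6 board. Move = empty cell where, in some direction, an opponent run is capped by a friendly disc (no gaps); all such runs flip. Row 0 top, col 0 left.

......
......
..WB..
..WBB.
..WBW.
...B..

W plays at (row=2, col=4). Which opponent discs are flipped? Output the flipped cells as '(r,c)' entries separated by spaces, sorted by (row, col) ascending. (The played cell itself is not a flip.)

Dir NW: first cell '.' (not opp) -> no flip
Dir N: first cell '.' (not opp) -> no flip
Dir NE: first cell '.' (not opp) -> no flip
Dir W: opp run (2,3) capped by W -> flip
Dir E: first cell '.' (not opp) -> no flip
Dir SW: opp run (3,3) capped by W -> flip
Dir S: opp run (3,4) capped by W -> flip
Dir SE: first cell '.' (not opp) -> no flip

Answer: (2,3) (3,3) (3,4)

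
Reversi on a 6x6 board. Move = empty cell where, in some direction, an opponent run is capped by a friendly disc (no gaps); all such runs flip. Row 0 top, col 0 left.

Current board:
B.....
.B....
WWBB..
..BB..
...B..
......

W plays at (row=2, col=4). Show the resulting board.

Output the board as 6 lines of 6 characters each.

Answer: B.....
.B....
WWWWW.
..BB..
...B..
......

Derivation:
Place W at (2,4); scan 8 dirs for brackets.
Dir NW: first cell '.' (not opp) -> no flip
Dir N: first cell '.' (not opp) -> no flip
Dir NE: first cell '.' (not opp) -> no flip
Dir W: opp run (2,3) (2,2) capped by W -> flip
Dir E: first cell '.' (not opp) -> no flip
Dir SW: opp run (3,3), next='.' -> no flip
Dir S: first cell '.' (not opp) -> no flip
Dir SE: first cell '.' (not opp) -> no flip
All flips: (2,2) (2,3)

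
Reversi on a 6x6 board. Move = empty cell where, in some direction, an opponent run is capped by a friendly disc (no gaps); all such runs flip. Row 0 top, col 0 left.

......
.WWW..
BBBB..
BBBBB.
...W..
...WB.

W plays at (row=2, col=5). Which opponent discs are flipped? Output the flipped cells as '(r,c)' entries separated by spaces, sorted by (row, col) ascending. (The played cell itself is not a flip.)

Answer: (3,4)

Derivation:
Dir NW: first cell '.' (not opp) -> no flip
Dir N: first cell '.' (not opp) -> no flip
Dir NE: edge -> no flip
Dir W: first cell '.' (not opp) -> no flip
Dir E: edge -> no flip
Dir SW: opp run (3,4) capped by W -> flip
Dir S: first cell '.' (not opp) -> no flip
Dir SE: edge -> no flip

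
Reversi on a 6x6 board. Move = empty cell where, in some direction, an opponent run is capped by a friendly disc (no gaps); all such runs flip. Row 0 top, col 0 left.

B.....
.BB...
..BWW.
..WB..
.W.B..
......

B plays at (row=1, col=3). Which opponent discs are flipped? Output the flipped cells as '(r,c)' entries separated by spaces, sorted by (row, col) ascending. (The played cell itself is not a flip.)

Answer: (2,3)

Derivation:
Dir NW: first cell '.' (not opp) -> no flip
Dir N: first cell '.' (not opp) -> no flip
Dir NE: first cell '.' (not opp) -> no flip
Dir W: first cell 'B' (not opp) -> no flip
Dir E: first cell '.' (not opp) -> no flip
Dir SW: first cell 'B' (not opp) -> no flip
Dir S: opp run (2,3) capped by B -> flip
Dir SE: opp run (2,4), next='.' -> no flip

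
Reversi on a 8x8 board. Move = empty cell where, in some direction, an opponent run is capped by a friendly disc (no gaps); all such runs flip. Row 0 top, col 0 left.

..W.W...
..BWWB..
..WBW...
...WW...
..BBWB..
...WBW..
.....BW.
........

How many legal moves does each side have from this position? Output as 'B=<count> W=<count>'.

-- B to move --
(0,1): no bracket -> illegal
(0,3): flips 1 -> legal
(0,5): flips 1 -> legal
(1,1): no bracket -> illegal
(2,1): flips 1 -> legal
(2,5): flips 2 -> legal
(3,1): no bracket -> illegal
(3,2): flips 1 -> legal
(3,5): no bracket -> illegal
(4,6): no bracket -> illegal
(5,2): flips 1 -> legal
(5,6): flips 1 -> legal
(5,7): no bracket -> illegal
(6,2): no bracket -> illegal
(6,3): flips 1 -> legal
(6,4): flips 1 -> legal
(6,7): flips 1 -> legal
(7,5): no bracket -> illegal
(7,6): no bracket -> illegal
(7,7): no bracket -> illegal
B mobility = 10
-- W to move --
(0,1): flips 2 -> legal
(0,3): no bracket -> illegal
(0,5): no bracket -> illegal
(0,6): flips 1 -> legal
(1,1): flips 1 -> legal
(1,6): flips 1 -> legal
(2,1): no bracket -> illegal
(2,5): no bracket -> illegal
(2,6): flips 1 -> legal
(3,1): flips 1 -> legal
(3,2): flips 1 -> legal
(3,5): flips 1 -> legal
(3,6): no bracket -> illegal
(4,1): flips 2 -> legal
(4,6): flips 1 -> legal
(5,1): flips 1 -> legal
(5,2): flips 1 -> legal
(5,6): flips 1 -> legal
(6,3): no bracket -> illegal
(6,4): flips 2 -> legal
(7,4): no bracket -> illegal
(7,5): flips 1 -> legal
(7,6): no bracket -> illegal
W mobility = 15

Answer: B=10 W=15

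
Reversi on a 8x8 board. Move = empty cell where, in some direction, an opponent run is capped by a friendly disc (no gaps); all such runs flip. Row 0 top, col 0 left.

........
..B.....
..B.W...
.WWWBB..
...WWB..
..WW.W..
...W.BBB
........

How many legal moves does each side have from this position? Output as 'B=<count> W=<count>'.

-- B to move --
(1,3): flips 1 -> legal
(1,4): flips 1 -> legal
(1,5): no bracket -> illegal
(2,0): no bracket -> illegal
(2,1): no bracket -> illegal
(2,3): no bracket -> illegal
(2,5): no bracket -> illegal
(3,0): flips 3 -> legal
(4,0): flips 1 -> legal
(4,1): no bracket -> illegal
(4,2): flips 3 -> legal
(4,6): no bracket -> illegal
(5,1): no bracket -> illegal
(5,4): flips 1 -> legal
(5,6): no bracket -> illegal
(6,1): flips 2 -> legal
(6,2): flips 2 -> legal
(6,4): no bracket -> illegal
(7,2): no bracket -> illegal
(7,3): no bracket -> illegal
(7,4): no bracket -> illegal
B mobility = 8
-- W to move --
(0,1): no bracket -> illegal
(0,2): flips 2 -> legal
(0,3): no bracket -> illegal
(1,1): flips 1 -> legal
(1,3): flips 1 -> legal
(2,1): no bracket -> illegal
(2,3): no bracket -> illegal
(2,5): flips 3 -> legal
(2,6): flips 1 -> legal
(3,6): flips 2 -> legal
(4,6): flips 2 -> legal
(5,4): no bracket -> illegal
(5,6): no bracket -> illegal
(5,7): no bracket -> illegal
(6,4): no bracket -> illegal
(7,4): no bracket -> illegal
(7,5): flips 1 -> legal
(7,6): no bracket -> illegal
(7,7): flips 1 -> legal
W mobility = 9

Answer: B=8 W=9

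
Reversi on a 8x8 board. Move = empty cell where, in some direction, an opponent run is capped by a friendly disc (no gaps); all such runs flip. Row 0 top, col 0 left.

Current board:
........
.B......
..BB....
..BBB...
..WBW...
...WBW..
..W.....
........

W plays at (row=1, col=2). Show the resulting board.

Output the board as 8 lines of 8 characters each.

Place W at (1,2); scan 8 dirs for brackets.
Dir NW: first cell '.' (not opp) -> no flip
Dir N: first cell '.' (not opp) -> no flip
Dir NE: first cell '.' (not opp) -> no flip
Dir W: opp run (1,1), next='.' -> no flip
Dir E: first cell '.' (not opp) -> no flip
Dir SW: first cell '.' (not opp) -> no flip
Dir S: opp run (2,2) (3,2) capped by W -> flip
Dir SE: opp run (2,3) (3,4), next='.' -> no flip
All flips: (2,2) (3,2)

Answer: ........
.BW.....
..WB....
..WBB...
..WBW...
...WBW..
..W.....
........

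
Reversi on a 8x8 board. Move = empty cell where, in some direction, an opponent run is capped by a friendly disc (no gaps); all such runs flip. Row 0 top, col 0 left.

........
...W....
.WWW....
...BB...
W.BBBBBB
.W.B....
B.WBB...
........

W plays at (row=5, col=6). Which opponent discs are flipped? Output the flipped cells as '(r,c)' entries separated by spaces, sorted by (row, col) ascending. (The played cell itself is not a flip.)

Dir NW: opp run (4,5) (3,4) capped by W -> flip
Dir N: opp run (4,6), next='.' -> no flip
Dir NE: opp run (4,7), next=edge -> no flip
Dir W: first cell '.' (not opp) -> no flip
Dir E: first cell '.' (not opp) -> no flip
Dir SW: first cell '.' (not opp) -> no flip
Dir S: first cell '.' (not opp) -> no flip
Dir SE: first cell '.' (not opp) -> no flip

Answer: (3,4) (4,5)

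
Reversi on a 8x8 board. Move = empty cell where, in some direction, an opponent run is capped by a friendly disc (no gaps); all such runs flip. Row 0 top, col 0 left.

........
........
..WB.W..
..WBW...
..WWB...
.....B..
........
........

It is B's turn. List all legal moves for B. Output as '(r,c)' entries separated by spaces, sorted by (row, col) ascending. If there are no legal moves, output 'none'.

Answer: (1,1) (2,1) (2,4) (3,1) (3,5) (4,1) (4,5) (5,1) (5,3)

Derivation:
(1,1): flips 1 -> legal
(1,2): no bracket -> illegal
(1,3): no bracket -> illegal
(1,4): no bracket -> illegal
(1,5): no bracket -> illegal
(1,6): no bracket -> illegal
(2,1): flips 1 -> legal
(2,4): flips 1 -> legal
(2,6): no bracket -> illegal
(3,1): flips 1 -> legal
(3,5): flips 1 -> legal
(3,6): no bracket -> illegal
(4,1): flips 3 -> legal
(4,5): flips 1 -> legal
(5,1): flips 1 -> legal
(5,2): no bracket -> illegal
(5,3): flips 1 -> legal
(5,4): no bracket -> illegal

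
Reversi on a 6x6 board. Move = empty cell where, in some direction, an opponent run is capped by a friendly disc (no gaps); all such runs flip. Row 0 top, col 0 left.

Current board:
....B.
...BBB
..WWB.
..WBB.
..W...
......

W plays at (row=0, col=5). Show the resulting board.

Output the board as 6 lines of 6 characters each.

Answer: ....BW
...BWB
..WWB.
..WBB.
..W...
......

Derivation:
Place W at (0,5); scan 8 dirs for brackets.
Dir NW: edge -> no flip
Dir N: edge -> no flip
Dir NE: edge -> no flip
Dir W: opp run (0,4), next='.' -> no flip
Dir E: edge -> no flip
Dir SW: opp run (1,4) capped by W -> flip
Dir S: opp run (1,5), next='.' -> no flip
Dir SE: edge -> no flip
All flips: (1,4)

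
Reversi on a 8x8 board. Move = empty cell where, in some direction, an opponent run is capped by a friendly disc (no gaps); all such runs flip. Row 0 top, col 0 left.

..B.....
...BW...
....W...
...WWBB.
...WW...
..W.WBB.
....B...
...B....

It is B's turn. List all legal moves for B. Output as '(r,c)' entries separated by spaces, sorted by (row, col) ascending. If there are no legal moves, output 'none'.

Answer: (0,4) (1,5) (2,2) (3,2) (5,3)

Derivation:
(0,3): no bracket -> illegal
(0,4): flips 5 -> legal
(0,5): no bracket -> illegal
(1,5): flips 1 -> legal
(2,2): flips 2 -> legal
(2,3): no bracket -> illegal
(2,5): no bracket -> illegal
(3,2): flips 2 -> legal
(4,1): no bracket -> illegal
(4,2): no bracket -> illegal
(4,5): no bracket -> illegal
(5,1): no bracket -> illegal
(5,3): flips 2 -> legal
(6,1): no bracket -> illegal
(6,2): no bracket -> illegal
(6,3): no bracket -> illegal
(6,5): no bracket -> illegal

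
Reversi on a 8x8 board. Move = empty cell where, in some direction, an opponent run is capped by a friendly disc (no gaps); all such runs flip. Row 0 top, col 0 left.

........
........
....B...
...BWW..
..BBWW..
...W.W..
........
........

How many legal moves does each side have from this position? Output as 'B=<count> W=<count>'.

-- B to move --
(2,3): no bracket -> illegal
(2,5): flips 1 -> legal
(2,6): no bracket -> illegal
(3,6): flips 2 -> legal
(4,6): flips 3 -> legal
(5,2): no bracket -> illegal
(5,4): flips 2 -> legal
(5,6): no bracket -> illegal
(6,2): no bracket -> illegal
(6,3): flips 1 -> legal
(6,4): flips 1 -> legal
(6,5): no bracket -> illegal
(6,6): flips 2 -> legal
B mobility = 7
-- W to move --
(1,3): flips 1 -> legal
(1,4): flips 1 -> legal
(1,5): no bracket -> illegal
(2,2): flips 1 -> legal
(2,3): flips 2 -> legal
(2,5): no bracket -> illegal
(3,1): flips 1 -> legal
(3,2): flips 1 -> legal
(4,1): flips 2 -> legal
(5,1): no bracket -> illegal
(5,2): flips 1 -> legal
(5,4): no bracket -> illegal
W mobility = 8

Answer: B=7 W=8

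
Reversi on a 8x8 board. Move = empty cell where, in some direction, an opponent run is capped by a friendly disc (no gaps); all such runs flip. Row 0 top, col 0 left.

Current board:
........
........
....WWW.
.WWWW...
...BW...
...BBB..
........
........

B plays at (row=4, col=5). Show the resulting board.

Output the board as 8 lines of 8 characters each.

Place B at (4,5); scan 8 dirs for brackets.
Dir NW: opp run (3,4), next='.' -> no flip
Dir N: first cell '.' (not opp) -> no flip
Dir NE: first cell '.' (not opp) -> no flip
Dir W: opp run (4,4) capped by B -> flip
Dir E: first cell '.' (not opp) -> no flip
Dir SW: first cell 'B' (not opp) -> no flip
Dir S: first cell 'B' (not opp) -> no flip
Dir SE: first cell '.' (not opp) -> no flip
All flips: (4,4)

Answer: ........
........
....WWW.
.WWWW...
...BBB..
...BBB..
........
........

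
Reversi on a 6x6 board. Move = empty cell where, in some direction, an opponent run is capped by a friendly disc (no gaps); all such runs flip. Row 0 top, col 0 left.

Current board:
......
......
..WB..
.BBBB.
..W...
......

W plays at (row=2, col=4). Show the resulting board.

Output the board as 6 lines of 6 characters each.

Answer: ......
......
..WWW.
.BBWB.
..W...
......

Derivation:
Place W at (2,4); scan 8 dirs for brackets.
Dir NW: first cell '.' (not opp) -> no flip
Dir N: first cell '.' (not opp) -> no flip
Dir NE: first cell '.' (not opp) -> no flip
Dir W: opp run (2,3) capped by W -> flip
Dir E: first cell '.' (not opp) -> no flip
Dir SW: opp run (3,3) capped by W -> flip
Dir S: opp run (3,4), next='.' -> no flip
Dir SE: first cell '.' (not opp) -> no flip
All flips: (2,3) (3,3)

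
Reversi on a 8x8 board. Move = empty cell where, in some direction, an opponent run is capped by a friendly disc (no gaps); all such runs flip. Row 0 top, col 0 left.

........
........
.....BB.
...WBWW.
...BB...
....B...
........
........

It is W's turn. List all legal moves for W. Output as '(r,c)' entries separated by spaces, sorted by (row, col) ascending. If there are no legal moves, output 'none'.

(1,4): flips 1 -> legal
(1,5): flips 1 -> legal
(1,6): flips 1 -> legal
(1,7): flips 1 -> legal
(2,3): no bracket -> illegal
(2,4): no bracket -> illegal
(2,7): no bracket -> illegal
(3,2): no bracket -> illegal
(3,7): no bracket -> illegal
(4,2): no bracket -> illegal
(4,5): no bracket -> illegal
(5,2): no bracket -> illegal
(5,3): flips 2 -> legal
(5,5): flips 1 -> legal
(6,3): no bracket -> illegal
(6,4): no bracket -> illegal
(6,5): no bracket -> illegal

Answer: (1,4) (1,5) (1,6) (1,7) (5,3) (5,5)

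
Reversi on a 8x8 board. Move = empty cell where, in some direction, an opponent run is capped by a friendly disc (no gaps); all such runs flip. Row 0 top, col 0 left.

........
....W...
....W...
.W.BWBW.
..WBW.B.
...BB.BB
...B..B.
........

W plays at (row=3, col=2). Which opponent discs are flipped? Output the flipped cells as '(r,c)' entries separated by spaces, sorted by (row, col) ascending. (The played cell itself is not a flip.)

Dir NW: first cell '.' (not opp) -> no flip
Dir N: first cell '.' (not opp) -> no flip
Dir NE: first cell '.' (not opp) -> no flip
Dir W: first cell 'W' (not opp) -> no flip
Dir E: opp run (3,3) capped by W -> flip
Dir SW: first cell '.' (not opp) -> no flip
Dir S: first cell 'W' (not opp) -> no flip
Dir SE: opp run (4,3) (5,4), next='.' -> no flip

Answer: (3,3)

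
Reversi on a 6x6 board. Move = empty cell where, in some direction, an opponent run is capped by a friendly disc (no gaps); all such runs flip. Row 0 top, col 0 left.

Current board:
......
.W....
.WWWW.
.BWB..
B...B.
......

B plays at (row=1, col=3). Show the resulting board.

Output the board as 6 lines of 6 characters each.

Place B at (1,3); scan 8 dirs for brackets.
Dir NW: first cell '.' (not opp) -> no flip
Dir N: first cell '.' (not opp) -> no flip
Dir NE: first cell '.' (not opp) -> no flip
Dir W: first cell '.' (not opp) -> no flip
Dir E: first cell '.' (not opp) -> no flip
Dir SW: opp run (2,2) capped by B -> flip
Dir S: opp run (2,3) capped by B -> flip
Dir SE: opp run (2,4), next='.' -> no flip
All flips: (2,2) (2,3)

Answer: ......
.W.B..
.WBBW.
.BWB..
B...B.
......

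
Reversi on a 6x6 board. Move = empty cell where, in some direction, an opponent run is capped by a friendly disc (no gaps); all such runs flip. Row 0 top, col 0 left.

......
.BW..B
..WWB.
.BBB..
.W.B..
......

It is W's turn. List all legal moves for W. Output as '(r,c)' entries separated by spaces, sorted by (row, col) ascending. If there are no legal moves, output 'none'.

(0,0): flips 1 -> legal
(0,1): no bracket -> illegal
(0,2): no bracket -> illegal
(0,4): no bracket -> illegal
(0,5): no bracket -> illegal
(1,0): flips 1 -> legal
(1,3): no bracket -> illegal
(1,4): no bracket -> illegal
(2,0): no bracket -> illegal
(2,1): flips 1 -> legal
(2,5): flips 1 -> legal
(3,0): no bracket -> illegal
(3,4): no bracket -> illegal
(3,5): no bracket -> illegal
(4,0): flips 1 -> legal
(4,2): flips 1 -> legal
(4,4): flips 1 -> legal
(5,2): no bracket -> illegal
(5,3): flips 2 -> legal
(5,4): no bracket -> illegal

Answer: (0,0) (1,0) (2,1) (2,5) (4,0) (4,2) (4,4) (5,3)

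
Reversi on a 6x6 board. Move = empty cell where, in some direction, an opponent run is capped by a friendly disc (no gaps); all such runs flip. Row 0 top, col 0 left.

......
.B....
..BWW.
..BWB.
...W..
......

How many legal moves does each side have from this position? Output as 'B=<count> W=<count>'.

-- B to move --
(1,2): flips 1 -> legal
(1,3): no bracket -> illegal
(1,4): flips 2 -> legal
(1,5): no bracket -> illegal
(2,5): flips 2 -> legal
(3,5): no bracket -> illegal
(4,2): no bracket -> illegal
(4,4): flips 1 -> legal
(5,2): flips 1 -> legal
(5,3): no bracket -> illegal
(5,4): flips 1 -> legal
B mobility = 6
-- W to move --
(0,0): flips 2 -> legal
(0,1): no bracket -> illegal
(0,2): no bracket -> illegal
(1,0): no bracket -> illegal
(1,2): no bracket -> illegal
(1,3): no bracket -> illegal
(2,0): no bracket -> illegal
(2,1): flips 2 -> legal
(2,5): flips 1 -> legal
(3,1): flips 1 -> legal
(3,5): flips 1 -> legal
(4,1): flips 1 -> legal
(4,2): no bracket -> illegal
(4,4): flips 1 -> legal
(4,5): flips 1 -> legal
W mobility = 8

Answer: B=6 W=8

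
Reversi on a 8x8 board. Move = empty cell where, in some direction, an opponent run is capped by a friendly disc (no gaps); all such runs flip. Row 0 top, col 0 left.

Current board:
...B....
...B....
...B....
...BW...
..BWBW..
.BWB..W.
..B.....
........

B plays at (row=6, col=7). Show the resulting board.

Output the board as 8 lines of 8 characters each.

Answer: ...B....
...B....
...B....
...BB...
..BWBB..
.BWB..B.
..B....B
........

Derivation:
Place B at (6,7); scan 8 dirs for brackets.
Dir NW: opp run (5,6) (4,5) (3,4) capped by B -> flip
Dir N: first cell '.' (not opp) -> no flip
Dir NE: edge -> no flip
Dir W: first cell '.' (not opp) -> no flip
Dir E: edge -> no flip
Dir SW: first cell '.' (not opp) -> no flip
Dir S: first cell '.' (not opp) -> no flip
Dir SE: edge -> no flip
All flips: (3,4) (4,5) (5,6)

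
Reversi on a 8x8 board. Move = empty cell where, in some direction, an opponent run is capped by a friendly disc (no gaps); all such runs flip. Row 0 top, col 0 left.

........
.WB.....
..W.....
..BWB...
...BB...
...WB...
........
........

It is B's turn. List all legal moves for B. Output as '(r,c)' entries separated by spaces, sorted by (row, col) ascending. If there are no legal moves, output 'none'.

Answer: (0,0) (1,0) (2,3) (5,2) (6,2) (6,3)

Derivation:
(0,0): flips 3 -> legal
(0,1): no bracket -> illegal
(0,2): no bracket -> illegal
(1,0): flips 1 -> legal
(1,3): no bracket -> illegal
(2,0): no bracket -> illegal
(2,1): no bracket -> illegal
(2,3): flips 1 -> legal
(2,4): no bracket -> illegal
(3,1): no bracket -> illegal
(4,2): no bracket -> illegal
(5,2): flips 1 -> legal
(6,2): flips 1 -> legal
(6,3): flips 1 -> legal
(6,4): no bracket -> illegal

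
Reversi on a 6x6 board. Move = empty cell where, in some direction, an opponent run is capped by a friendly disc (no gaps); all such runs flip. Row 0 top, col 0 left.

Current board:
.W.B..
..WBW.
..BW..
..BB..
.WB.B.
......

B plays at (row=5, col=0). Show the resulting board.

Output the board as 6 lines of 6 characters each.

Answer: .W.B..
..WBW.
..BW..
..BB..
.BB.B.
B.....

Derivation:
Place B at (5,0); scan 8 dirs for brackets.
Dir NW: edge -> no flip
Dir N: first cell '.' (not opp) -> no flip
Dir NE: opp run (4,1) capped by B -> flip
Dir W: edge -> no flip
Dir E: first cell '.' (not opp) -> no flip
Dir SW: edge -> no flip
Dir S: edge -> no flip
Dir SE: edge -> no flip
All flips: (4,1)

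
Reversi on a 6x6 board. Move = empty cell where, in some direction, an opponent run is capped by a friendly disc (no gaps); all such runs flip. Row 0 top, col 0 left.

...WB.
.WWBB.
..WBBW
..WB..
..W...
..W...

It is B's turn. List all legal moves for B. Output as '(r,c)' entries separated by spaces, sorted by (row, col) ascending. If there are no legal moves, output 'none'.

(0,0): flips 2 -> legal
(0,1): flips 1 -> legal
(0,2): flips 1 -> legal
(1,0): flips 2 -> legal
(1,5): no bracket -> illegal
(2,0): no bracket -> illegal
(2,1): flips 1 -> legal
(3,1): flips 2 -> legal
(3,4): no bracket -> illegal
(3,5): no bracket -> illegal
(4,1): flips 1 -> legal
(4,3): no bracket -> illegal
(5,1): flips 1 -> legal
(5,3): no bracket -> illegal

Answer: (0,0) (0,1) (0,2) (1,0) (2,1) (3,1) (4,1) (5,1)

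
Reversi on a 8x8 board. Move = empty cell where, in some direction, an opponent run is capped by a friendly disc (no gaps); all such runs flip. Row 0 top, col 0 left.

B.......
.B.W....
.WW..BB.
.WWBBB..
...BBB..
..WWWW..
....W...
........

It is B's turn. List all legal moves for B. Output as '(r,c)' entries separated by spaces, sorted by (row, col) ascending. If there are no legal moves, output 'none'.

(0,2): no bracket -> illegal
(0,3): no bracket -> illegal
(0,4): no bracket -> illegal
(1,0): flips 2 -> legal
(1,2): no bracket -> illegal
(1,4): no bracket -> illegal
(2,0): no bracket -> illegal
(2,3): no bracket -> illegal
(2,4): no bracket -> illegal
(3,0): flips 2 -> legal
(4,0): no bracket -> illegal
(4,1): flips 2 -> legal
(4,2): no bracket -> illegal
(4,6): no bracket -> illegal
(5,1): no bracket -> illegal
(5,6): no bracket -> illegal
(6,1): flips 1 -> legal
(6,2): flips 1 -> legal
(6,3): flips 2 -> legal
(6,5): flips 2 -> legal
(6,6): flips 1 -> legal
(7,3): no bracket -> illegal
(7,4): flips 2 -> legal
(7,5): no bracket -> illegal

Answer: (1,0) (3,0) (4,1) (6,1) (6,2) (6,3) (6,5) (6,6) (7,4)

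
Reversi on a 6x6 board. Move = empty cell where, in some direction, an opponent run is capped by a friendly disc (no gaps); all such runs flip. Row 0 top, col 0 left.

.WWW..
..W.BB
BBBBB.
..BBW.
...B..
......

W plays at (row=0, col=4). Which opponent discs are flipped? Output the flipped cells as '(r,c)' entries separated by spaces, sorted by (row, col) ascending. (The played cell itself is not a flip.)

Answer: (1,4) (2,4)

Derivation:
Dir NW: edge -> no flip
Dir N: edge -> no flip
Dir NE: edge -> no flip
Dir W: first cell 'W' (not opp) -> no flip
Dir E: first cell '.' (not opp) -> no flip
Dir SW: first cell '.' (not opp) -> no flip
Dir S: opp run (1,4) (2,4) capped by W -> flip
Dir SE: opp run (1,5), next=edge -> no flip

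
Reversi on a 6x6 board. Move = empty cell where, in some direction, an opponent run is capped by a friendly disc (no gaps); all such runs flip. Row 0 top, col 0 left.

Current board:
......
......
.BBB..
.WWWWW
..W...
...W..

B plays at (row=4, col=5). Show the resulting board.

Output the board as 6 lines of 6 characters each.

Answer: ......
......
.BBB..
.WWWBW
..W..B
...W..

Derivation:
Place B at (4,5); scan 8 dirs for brackets.
Dir NW: opp run (3,4) capped by B -> flip
Dir N: opp run (3,5), next='.' -> no flip
Dir NE: edge -> no flip
Dir W: first cell '.' (not opp) -> no flip
Dir E: edge -> no flip
Dir SW: first cell '.' (not opp) -> no flip
Dir S: first cell '.' (not opp) -> no flip
Dir SE: edge -> no flip
All flips: (3,4)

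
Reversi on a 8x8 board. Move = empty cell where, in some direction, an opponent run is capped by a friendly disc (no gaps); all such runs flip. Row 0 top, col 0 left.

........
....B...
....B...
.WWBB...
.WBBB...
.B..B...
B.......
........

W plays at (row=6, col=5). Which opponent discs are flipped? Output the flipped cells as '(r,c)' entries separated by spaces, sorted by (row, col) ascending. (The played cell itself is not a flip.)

Answer: (4,3) (5,4)

Derivation:
Dir NW: opp run (5,4) (4,3) capped by W -> flip
Dir N: first cell '.' (not opp) -> no flip
Dir NE: first cell '.' (not opp) -> no flip
Dir W: first cell '.' (not opp) -> no flip
Dir E: first cell '.' (not opp) -> no flip
Dir SW: first cell '.' (not opp) -> no flip
Dir S: first cell '.' (not opp) -> no flip
Dir SE: first cell '.' (not opp) -> no flip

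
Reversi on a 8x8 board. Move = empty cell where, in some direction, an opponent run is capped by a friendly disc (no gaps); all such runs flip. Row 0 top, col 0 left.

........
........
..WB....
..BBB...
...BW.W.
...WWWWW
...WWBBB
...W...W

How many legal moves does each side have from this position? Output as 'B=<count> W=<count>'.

-- B to move --
(1,1): flips 1 -> legal
(1,2): flips 1 -> legal
(1,3): no bracket -> illegal
(2,1): flips 1 -> legal
(3,1): no bracket -> illegal
(3,5): no bracket -> illegal
(3,6): flips 2 -> legal
(3,7): no bracket -> illegal
(4,2): no bracket -> illegal
(4,5): flips 3 -> legal
(4,7): flips 2 -> legal
(5,2): no bracket -> illegal
(6,2): flips 2 -> legal
(7,2): no bracket -> illegal
(7,4): flips 3 -> legal
(7,5): no bracket -> illegal
(7,6): no bracket -> illegal
B mobility = 8
-- W to move --
(1,2): no bracket -> illegal
(1,3): flips 3 -> legal
(1,4): no bracket -> illegal
(2,1): flips 2 -> legal
(2,4): flips 2 -> legal
(2,5): no bracket -> illegal
(3,1): no bracket -> illegal
(3,5): no bracket -> illegal
(4,1): no bracket -> illegal
(4,2): flips 2 -> legal
(4,5): no bracket -> illegal
(5,2): no bracket -> illegal
(7,4): flips 1 -> legal
(7,5): flips 2 -> legal
(7,6): flips 2 -> legal
W mobility = 7

Answer: B=8 W=7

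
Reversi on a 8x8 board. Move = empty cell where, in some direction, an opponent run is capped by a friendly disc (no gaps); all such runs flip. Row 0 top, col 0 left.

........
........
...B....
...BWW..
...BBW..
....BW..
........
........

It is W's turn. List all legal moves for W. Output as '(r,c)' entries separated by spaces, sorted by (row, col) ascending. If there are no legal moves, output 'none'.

Answer: (1,2) (2,2) (3,2) (4,2) (5,2) (5,3) (6,3) (6,4)

Derivation:
(1,2): flips 1 -> legal
(1,3): no bracket -> illegal
(1,4): no bracket -> illegal
(2,2): flips 2 -> legal
(2,4): no bracket -> illegal
(3,2): flips 1 -> legal
(4,2): flips 2 -> legal
(5,2): flips 1 -> legal
(5,3): flips 2 -> legal
(6,3): flips 1 -> legal
(6,4): flips 2 -> legal
(6,5): no bracket -> illegal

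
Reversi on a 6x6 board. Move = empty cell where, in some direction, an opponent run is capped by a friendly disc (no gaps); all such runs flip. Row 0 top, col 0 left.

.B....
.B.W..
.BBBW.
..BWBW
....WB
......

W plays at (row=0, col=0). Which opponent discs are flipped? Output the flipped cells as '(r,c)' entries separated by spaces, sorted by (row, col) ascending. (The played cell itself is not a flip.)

Answer: (1,1) (2,2)

Derivation:
Dir NW: edge -> no flip
Dir N: edge -> no flip
Dir NE: edge -> no flip
Dir W: edge -> no flip
Dir E: opp run (0,1), next='.' -> no flip
Dir SW: edge -> no flip
Dir S: first cell '.' (not opp) -> no flip
Dir SE: opp run (1,1) (2,2) capped by W -> flip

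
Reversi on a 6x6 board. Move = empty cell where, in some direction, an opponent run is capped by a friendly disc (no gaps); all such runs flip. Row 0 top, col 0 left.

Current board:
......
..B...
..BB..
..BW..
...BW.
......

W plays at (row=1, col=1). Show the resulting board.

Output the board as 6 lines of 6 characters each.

Answer: ......
.WB...
..WB..
..BW..
...BW.
......

Derivation:
Place W at (1,1); scan 8 dirs for brackets.
Dir NW: first cell '.' (not opp) -> no flip
Dir N: first cell '.' (not opp) -> no flip
Dir NE: first cell '.' (not opp) -> no flip
Dir W: first cell '.' (not opp) -> no flip
Dir E: opp run (1,2), next='.' -> no flip
Dir SW: first cell '.' (not opp) -> no flip
Dir S: first cell '.' (not opp) -> no flip
Dir SE: opp run (2,2) capped by W -> flip
All flips: (2,2)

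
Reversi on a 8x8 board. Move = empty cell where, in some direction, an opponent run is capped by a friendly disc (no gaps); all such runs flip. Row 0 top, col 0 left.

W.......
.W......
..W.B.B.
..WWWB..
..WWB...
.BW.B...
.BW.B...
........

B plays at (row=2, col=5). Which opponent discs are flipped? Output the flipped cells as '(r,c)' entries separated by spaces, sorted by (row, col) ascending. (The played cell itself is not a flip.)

Dir NW: first cell '.' (not opp) -> no flip
Dir N: first cell '.' (not opp) -> no flip
Dir NE: first cell '.' (not opp) -> no flip
Dir W: first cell 'B' (not opp) -> no flip
Dir E: first cell 'B' (not opp) -> no flip
Dir SW: opp run (3,4) (4,3) (5,2) capped by B -> flip
Dir S: first cell 'B' (not opp) -> no flip
Dir SE: first cell '.' (not opp) -> no flip

Answer: (3,4) (4,3) (5,2)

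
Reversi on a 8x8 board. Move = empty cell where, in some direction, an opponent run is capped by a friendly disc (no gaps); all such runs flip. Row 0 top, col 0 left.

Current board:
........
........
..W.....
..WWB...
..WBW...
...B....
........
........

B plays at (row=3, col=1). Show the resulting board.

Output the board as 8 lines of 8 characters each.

Place B at (3,1); scan 8 dirs for brackets.
Dir NW: first cell '.' (not opp) -> no flip
Dir N: first cell '.' (not opp) -> no flip
Dir NE: opp run (2,2), next='.' -> no flip
Dir W: first cell '.' (not opp) -> no flip
Dir E: opp run (3,2) (3,3) capped by B -> flip
Dir SW: first cell '.' (not opp) -> no flip
Dir S: first cell '.' (not opp) -> no flip
Dir SE: opp run (4,2) capped by B -> flip
All flips: (3,2) (3,3) (4,2)

Answer: ........
........
..W.....
.BBBB...
..BBW...
...B....
........
........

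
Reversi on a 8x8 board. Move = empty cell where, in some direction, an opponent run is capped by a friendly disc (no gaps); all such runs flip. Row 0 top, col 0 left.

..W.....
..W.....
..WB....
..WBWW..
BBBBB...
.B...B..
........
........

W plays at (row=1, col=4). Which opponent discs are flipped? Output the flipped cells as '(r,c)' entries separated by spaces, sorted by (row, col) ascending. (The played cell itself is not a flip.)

Answer: (2,3)

Derivation:
Dir NW: first cell '.' (not opp) -> no flip
Dir N: first cell '.' (not opp) -> no flip
Dir NE: first cell '.' (not opp) -> no flip
Dir W: first cell '.' (not opp) -> no flip
Dir E: first cell '.' (not opp) -> no flip
Dir SW: opp run (2,3) capped by W -> flip
Dir S: first cell '.' (not opp) -> no flip
Dir SE: first cell '.' (not opp) -> no flip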